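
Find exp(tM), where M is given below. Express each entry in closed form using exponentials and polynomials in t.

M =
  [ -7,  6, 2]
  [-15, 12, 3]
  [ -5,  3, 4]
e^{tM} =
  [-10*t*exp(3*t) + exp(3*t), 6*t*exp(3*t), 2*t*exp(3*t)]
  [-15*t*exp(3*t), 9*t*exp(3*t) + exp(3*t), 3*t*exp(3*t)]
  [-5*t*exp(3*t), 3*t*exp(3*t), t*exp(3*t) + exp(3*t)]

Strategy: write M = P · J · P⁻¹ where J is a Jordan canonical form, so e^{tM} = P · e^{tJ} · P⁻¹, and e^{tJ} can be computed block-by-block.

M has Jordan form
J =
  [3, 1, 0]
  [0, 3, 0]
  [0, 0, 3]
(up to reordering of blocks).

Per-block formulas:
  For a 2×2 Jordan block J_2(3): exp(t · J_2(3)) = e^(3t)·(I + t·N), where N is the 2×2 nilpotent shift.
  For a 1×1 block at λ = 3: exp(t · [3]) = [e^(3t)].

After assembling e^{tJ} and conjugating by P, we get:

e^{tM} =
  [-10*t*exp(3*t) + exp(3*t), 6*t*exp(3*t), 2*t*exp(3*t)]
  [-15*t*exp(3*t), 9*t*exp(3*t) + exp(3*t), 3*t*exp(3*t)]
  [-5*t*exp(3*t), 3*t*exp(3*t), t*exp(3*t) + exp(3*t)]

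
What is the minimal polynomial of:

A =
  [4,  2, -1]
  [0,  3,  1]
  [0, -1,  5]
x^3 - 12*x^2 + 48*x - 64

The characteristic polynomial is χ_A(x) = (x - 4)^3, so the eigenvalues are known. The minimal polynomial is
  m_A(x) = Π_λ (x − λ)^{k_λ}
where k_λ is the size of the *largest* Jordan block for λ (equivalently, the smallest k with (A − λI)^k v = 0 for every generalised eigenvector v of λ).

  λ = 4: largest Jordan block has size 3, contributing (x − 4)^3

So m_A(x) = (x - 4)^3 = x^3 - 12*x^2 + 48*x - 64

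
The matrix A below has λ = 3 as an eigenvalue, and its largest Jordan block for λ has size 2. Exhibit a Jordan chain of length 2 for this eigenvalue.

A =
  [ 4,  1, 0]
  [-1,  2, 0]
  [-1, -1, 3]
A Jordan chain for λ = 3 of length 2:
v_1 = (1, -1, -1)ᵀ
v_2 = (1, 0, 0)ᵀ

Let N = A − (3)·I. We want v_2 with N^2 v_2 = 0 but N^1 v_2 ≠ 0; then v_{j-1} := N · v_j for j = 2, …, 2.

Pick v_2 = (1, 0, 0)ᵀ.
Then v_1 = N · v_2 = (1, -1, -1)ᵀ.

Sanity check: (A − (3)·I) v_1 = (0, 0, 0)ᵀ = 0. ✓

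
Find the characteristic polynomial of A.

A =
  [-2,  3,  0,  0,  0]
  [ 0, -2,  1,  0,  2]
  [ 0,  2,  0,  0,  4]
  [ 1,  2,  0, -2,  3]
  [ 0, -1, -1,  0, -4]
x^5 + 10*x^4 + 40*x^3 + 80*x^2 + 80*x + 32

Expanding det(x·I − A) (e.g. by cofactor expansion or by noting that A is similar to its Jordan form J, which has the same characteristic polynomial as A) gives
  χ_A(x) = x^5 + 10*x^4 + 40*x^3 + 80*x^2 + 80*x + 32
which factors as (x + 2)^5. The eigenvalues (with algebraic multiplicities) are λ = -2 with multiplicity 5.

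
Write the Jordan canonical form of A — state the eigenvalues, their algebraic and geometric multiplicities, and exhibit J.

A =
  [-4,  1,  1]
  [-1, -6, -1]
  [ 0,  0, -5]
J_2(-5) ⊕ J_1(-5)

The characteristic polynomial is
  det(x·I − A) = x^3 + 15*x^2 + 75*x + 125 = (x + 5)^3

Eigenvalues and multiplicities (the geometric multiplicity of λ is n − rank(A − λI), which equals the number of Jordan blocks for λ):
  λ = -5: algebraic multiplicity = 3, geometric multiplicity = 2

Determining the block sizes for each eigenvalue:
  λ = -5: 2 blocks summing to 3 forces exactly one block of size 2 and the rest size 1 → block sizes [2, 1]

Assembling the blocks gives a Jordan form
J =
  [-5,  1,  0]
  [ 0, -5,  0]
  [ 0,  0, -5]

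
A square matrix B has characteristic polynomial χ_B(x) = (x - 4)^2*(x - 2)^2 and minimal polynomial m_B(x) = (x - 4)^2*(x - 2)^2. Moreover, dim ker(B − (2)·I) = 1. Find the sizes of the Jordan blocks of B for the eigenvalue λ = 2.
Block sizes for λ = 2: [2]

Step 1 — from the characteristic polynomial, algebraic multiplicity of λ = 2 is 2. From dim ker(B − (2)·I) = 1, there are exactly 1 Jordan blocks for λ = 2.
Step 2 — from the minimal polynomial, the factor (x − 2)^2 tells us the largest block for λ = 2 has size 2.
Step 3 — with total size 2, 1 blocks, and largest block 2, the block sizes (in nonincreasing order) are [2].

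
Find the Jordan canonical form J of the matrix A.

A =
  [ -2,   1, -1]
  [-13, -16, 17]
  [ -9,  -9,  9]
J_3(-3)

The characteristic polynomial is
  det(x·I − A) = x^3 + 9*x^2 + 27*x + 27 = (x + 3)^3

Eigenvalues and multiplicities (the geometric multiplicity of λ is n − rank(A − λI), which equals the number of Jordan blocks for λ):
  λ = -3: algebraic multiplicity = 3, geometric multiplicity = 1

Determining the block sizes for each eigenvalue:
  λ = -3: one block (gm = 1), so the single block has size am = 3 → block sizes [3]

Assembling the blocks gives a Jordan form
J =
  [-3,  1,  0]
  [ 0, -3,  1]
  [ 0,  0, -3]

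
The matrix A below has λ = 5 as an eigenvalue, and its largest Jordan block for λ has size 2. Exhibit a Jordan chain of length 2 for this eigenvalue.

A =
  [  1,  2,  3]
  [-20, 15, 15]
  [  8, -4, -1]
A Jordan chain for λ = 5 of length 2:
v_1 = (-4, -20, 8)ᵀ
v_2 = (1, 0, 0)ᵀ

Let N = A − (5)·I. We want v_2 with N^2 v_2 = 0 but N^1 v_2 ≠ 0; then v_{j-1} := N · v_j for j = 2, …, 2.

Pick v_2 = (1, 0, 0)ᵀ.
Then v_1 = N · v_2 = (-4, -20, 8)ᵀ.

Sanity check: (A − (5)·I) v_1 = (0, 0, 0)ᵀ = 0. ✓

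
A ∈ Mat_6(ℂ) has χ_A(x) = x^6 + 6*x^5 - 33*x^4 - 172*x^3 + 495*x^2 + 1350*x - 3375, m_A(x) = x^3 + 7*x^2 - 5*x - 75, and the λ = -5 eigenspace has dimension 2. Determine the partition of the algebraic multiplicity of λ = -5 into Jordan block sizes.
Block sizes for λ = -5: [2, 1]

Step 1 — from the characteristic polynomial, algebraic multiplicity of λ = -5 is 3. From dim ker(A − (-5)·I) = 2, there are exactly 2 Jordan blocks for λ = -5.
Step 2 — from the minimal polynomial, the factor (x + 5)^2 tells us the largest block for λ = -5 has size 2.
Step 3 — with total size 3, 2 blocks, and largest block 2, the block sizes (in nonincreasing order) are [2, 1].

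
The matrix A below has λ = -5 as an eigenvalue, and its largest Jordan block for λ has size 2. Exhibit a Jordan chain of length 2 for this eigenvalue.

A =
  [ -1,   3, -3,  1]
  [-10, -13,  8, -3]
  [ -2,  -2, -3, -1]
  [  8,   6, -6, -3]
A Jordan chain for λ = -5 of length 2:
v_1 = (4, -10, -2, 8)ᵀ
v_2 = (1, 0, 0, 0)ᵀ

Let N = A − (-5)·I. We want v_2 with N^2 v_2 = 0 but N^1 v_2 ≠ 0; then v_{j-1} := N · v_j for j = 2, …, 2.

Pick v_2 = (1, 0, 0, 0)ᵀ.
Then v_1 = N · v_2 = (4, -10, -2, 8)ᵀ.

Sanity check: (A − (-5)·I) v_1 = (0, 0, 0, 0)ᵀ = 0. ✓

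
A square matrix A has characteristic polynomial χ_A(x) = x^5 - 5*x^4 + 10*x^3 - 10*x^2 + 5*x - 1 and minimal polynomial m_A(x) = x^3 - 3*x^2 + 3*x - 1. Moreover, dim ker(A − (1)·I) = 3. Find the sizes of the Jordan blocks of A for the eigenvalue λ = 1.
Block sizes for λ = 1: [3, 1, 1]

Step 1 — from the characteristic polynomial, algebraic multiplicity of λ = 1 is 5. From dim ker(A − (1)·I) = 3, there are exactly 3 Jordan blocks for λ = 1.
Step 2 — from the minimal polynomial, the factor (x − 1)^3 tells us the largest block for λ = 1 has size 3.
Step 3 — with total size 5, 3 blocks, and largest block 3, the block sizes (in nonincreasing order) are [3, 1, 1].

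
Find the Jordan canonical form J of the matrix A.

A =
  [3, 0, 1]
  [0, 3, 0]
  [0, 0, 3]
J_2(3) ⊕ J_1(3)

The characteristic polynomial is
  det(x·I − A) = x^3 - 9*x^2 + 27*x - 27 = (x - 3)^3

Eigenvalues and multiplicities (the geometric multiplicity of λ is n − rank(A − λI), which equals the number of Jordan blocks for λ):
  λ = 3: algebraic multiplicity = 3, geometric multiplicity = 2

Determining the block sizes for each eigenvalue:
  λ = 3: 2 blocks summing to 3 forces exactly one block of size 2 and the rest size 1 → block sizes [2, 1]

Assembling the blocks gives a Jordan form
J =
  [3, 1, 0]
  [0, 3, 0]
  [0, 0, 3]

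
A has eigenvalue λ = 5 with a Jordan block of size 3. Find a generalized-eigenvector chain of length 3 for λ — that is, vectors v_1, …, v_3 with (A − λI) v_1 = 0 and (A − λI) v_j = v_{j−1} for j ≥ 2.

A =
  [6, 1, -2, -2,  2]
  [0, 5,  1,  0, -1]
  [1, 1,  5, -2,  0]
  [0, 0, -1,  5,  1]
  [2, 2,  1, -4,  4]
A Jordan chain for λ = 5 of length 3:
v_1 = (3, -1, 1, 1, 1)ᵀ
v_2 = (1, 0, 1, 0, 2)ᵀ
v_3 = (1, 0, 0, 0, 0)ᵀ

Let N = A − (5)·I. We want v_3 with N^3 v_3 = 0 but N^2 v_3 ≠ 0; then v_{j-1} := N · v_j for j = 3, …, 2.

Pick v_3 = (1, 0, 0, 0, 0)ᵀ.
Then v_2 = N · v_3 = (1, 0, 1, 0, 2)ᵀ.
Then v_1 = N · v_2 = (3, -1, 1, 1, 1)ᵀ.

Sanity check: (A − (5)·I) v_1 = (0, 0, 0, 0, 0)ᵀ = 0. ✓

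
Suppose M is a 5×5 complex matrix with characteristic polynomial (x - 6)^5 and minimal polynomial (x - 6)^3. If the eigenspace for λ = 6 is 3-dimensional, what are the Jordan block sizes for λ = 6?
Block sizes for λ = 6: [3, 1, 1]

Step 1 — from the characteristic polynomial, algebraic multiplicity of λ = 6 is 5. From dim ker(M − (6)·I) = 3, there are exactly 3 Jordan blocks for λ = 6.
Step 2 — from the minimal polynomial, the factor (x − 6)^3 tells us the largest block for λ = 6 has size 3.
Step 3 — with total size 5, 3 blocks, and largest block 3, the block sizes (in nonincreasing order) are [3, 1, 1].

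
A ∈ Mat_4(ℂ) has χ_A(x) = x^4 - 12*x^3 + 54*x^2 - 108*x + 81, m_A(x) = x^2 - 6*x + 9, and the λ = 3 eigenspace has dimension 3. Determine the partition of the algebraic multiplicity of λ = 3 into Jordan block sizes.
Block sizes for λ = 3: [2, 1, 1]

Step 1 — from the characteristic polynomial, algebraic multiplicity of λ = 3 is 4. From dim ker(A − (3)·I) = 3, there are exactly 3 Jordan blocks for λ = 3.
Step 2 — from the minimal polynomial, the factor (x − 3)^2 tells us the largest block for λ = 3 has size 2.
Step 3 — with total size 4, 3 blocks, and largest block 2, the block sizes (in nonincreasing order) are [2, 1, 1].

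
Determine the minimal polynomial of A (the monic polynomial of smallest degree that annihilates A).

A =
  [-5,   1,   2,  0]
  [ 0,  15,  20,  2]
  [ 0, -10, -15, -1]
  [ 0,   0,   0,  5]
x^4 - 50*x^2 + 625

The characteristic polynomial is χ_A(x) = (x - 5)^2*(x + 5)^2, so the eigenvalues are known. The minimal polynomial is
  m_A(x) = Π_λ (x − λ)^{k_λ}
where k_λ is the size of the *largest* Jordan block for λ (equivalently, the smallest k with (A − λI)^k v = 0 for every generalised eigenvector v of λ).

  λ = -5: largest Jordan block has size 2, contributing (x + 5)^2
  λ = 5: largest Jordan block has size 2, contributing (x − 5)^2

So m_A(x) = (x - 5)^2*(x + 5)^2 = x^4 - 50*x^2 + 625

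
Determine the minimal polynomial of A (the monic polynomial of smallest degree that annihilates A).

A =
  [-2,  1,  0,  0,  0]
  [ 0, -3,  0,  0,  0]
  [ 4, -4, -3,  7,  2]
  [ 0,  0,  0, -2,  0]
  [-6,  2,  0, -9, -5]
x^3 + 10*x^2 + 31*x + 30

The characteristic polynomial is χ_A(x) = (x + 2)^2*(x + 3)^2*(x + 5), so the eigenvalues are known. The minimal polynomial is
  m_A(x) = Π_λ (x − λ)^{k_λ}
where k_λ is the size of the *largest* Jordan block for λ (equivalently, the smallest k with (A − λI)^k v = 0 for every generalised eigenvector v of λ).

  λ = -5: largest Jordan block has size 1, contributing (x + 5)
  λ = -3: largest Jordan block has size 1, contributing (x + 3)
  λ = -2: largest Jordan block has size 1, contributing (x + 2)

So m_A(x) = (x + 2)*(x + 3)*(x + 5) = x^3 + 10*x^2 + 31*x + 30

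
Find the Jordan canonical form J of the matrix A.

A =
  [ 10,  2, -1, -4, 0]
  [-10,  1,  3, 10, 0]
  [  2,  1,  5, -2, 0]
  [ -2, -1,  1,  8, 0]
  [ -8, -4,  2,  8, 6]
J_3(6) ⊕ J_1(6) ⊕ J_1(6)

The characteristic polynomial is
  det(x·I − A) = x^5 - 30*x^4 + 360*x^3 - 2160*x^2 + 6480*x - 7776 = (x - 6)^5

Eigenvalues and multiplicities (the geometric multiplicity of λ is n − rank(A − λI), which equals the number of Jordan blocks for λ):
  λ = 6: algebraic multiplicity = 5, geometric multiplicity = 3

Determining the block sizes for each eigenvalue:
  λ = 6: with am = 5 and gm = 3, the partition is not yet determined (e.g. several partitions of 5 into 3 parts exist). Let N = A − (6)·I. Computing rank(N^1) = 2, rank(N^2) = 1, rank(N^3) = 0; the number of blocks of size ≥ j is rank(N^{j−1}) − rank(N^j), giving [3, 1, 1]. So we have 1 block(s) of size 3, 2 block(s) of size 1 → block sizes [3, 1, 1]

Assembling the blocks gives a Jordan form
J =
  [6, 1, 0, 0, 0]
  [0, 6, 1, 0, 0]
  [0, 0, 6, 0, 0]
  [0, 0, 0, 6, 0]
  [0, 0, 0, 0, 6]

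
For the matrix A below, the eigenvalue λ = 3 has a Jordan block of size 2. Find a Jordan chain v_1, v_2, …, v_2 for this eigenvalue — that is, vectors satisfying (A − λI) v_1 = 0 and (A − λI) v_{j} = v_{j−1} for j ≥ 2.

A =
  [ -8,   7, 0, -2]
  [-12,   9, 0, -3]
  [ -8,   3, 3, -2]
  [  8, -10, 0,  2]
A Jordan chain for λ = 3 of length 2:
v_1 = (0, 0, -1, 0)ᵀ
v_2 = (1, 1, 0, -2)ᵀ

Let N = A − (3)·I. We want v_2 with N^2 v_2 = 0 but N^1 v_2 ≠ 0; then v_{j-1} := N · v_j for j = 2, …, 2.

Pick v_2 = (1, 1, 0, -2)ᵀ.
Then v_1 = N · v_2 = (0, 0, -1, 0)ᵀ.

Sanity check: (A − (3)·I) v_1 = (0, 0, 0, 0)ᵀ = 0. ✓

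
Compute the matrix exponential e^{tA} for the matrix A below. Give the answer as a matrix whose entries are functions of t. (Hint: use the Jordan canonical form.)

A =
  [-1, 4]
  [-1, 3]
e^{tA} =
  [-2*t*exp(t) + exp(t), 4*t*exp(t)]
  [-t*exp(t), 2*t*exp(t) + exp(t)]

Strategy: write A = P · J · P⁻¹ where J is a Jordan canonical form, so e^{tA} = P · e^{tJ} · P⁻¹, and e^{tJ} can be computed block-by-block.

A has Jordan form
J =
  [1, 1]
  [0, 1]
(up to reordering of blocks).

Per-block formulas:
  For a 2×2 Jordan block J_2(1): exp(t · J_2(1)) = e^(1t)·(I + t·N), where N is the 2×2 nilpotent shift.

After assembling e^{tJ} and conjugating by P, we get:

e^{tA} =
  [-2*t*exp(t) + exp(t), 4*t*exp(t)]
  [-t*exp(t), 2*t*exp(t) + exp(t)]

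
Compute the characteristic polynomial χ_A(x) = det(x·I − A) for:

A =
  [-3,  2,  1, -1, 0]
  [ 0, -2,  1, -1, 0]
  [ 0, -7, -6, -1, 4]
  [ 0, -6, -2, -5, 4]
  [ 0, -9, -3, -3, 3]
x^5 + 13*x^4 + 66*x^3 + 162*x^2 + 189*x + 81

Expanding det(x·I − A) (e.g. by cofactor expansion or by noting that A is similar to its Jordan form J, which has the same characteristic polynomial as A) gives
  χ_A(x) = x^5 + 13*x^4 + 66*x^3 + 162*x^2 + 189*x + 81
which factors as (x + 1)*(x + 3)^4. The eigenvalues (with algebraic multiplicities) are λ = -3 with multiplicity 4, λ = -1 with multiplicity 1.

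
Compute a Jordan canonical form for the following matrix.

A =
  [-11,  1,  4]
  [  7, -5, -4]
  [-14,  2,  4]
J_2(-4) ⊕ J_1(-4)

The characteristic polynomial is
  det(x·I − A) = x^3 + 12*x^2 + 48*x + 64 = (x + 4)^3

Eigenvalues and multiplicities (the geometric multiplicity of λ is n − rank(A − λI), which equals the number of Jordan blocks for λ):
  λ = -4: algebraic multiplicity = 3, geometric multiplicity = 2

Determining the block sizes for each eigenvalue:
  λ = -4: 2 blocks summing to 3 forces exactly one block of size 2 and the rest size 1 → block sizes [2, 1]

Assembling the blocks gives a Jordan form
J =
  [-4,  1,  0]
  [ 0, -4,  0]
  [ 0,  0, -4]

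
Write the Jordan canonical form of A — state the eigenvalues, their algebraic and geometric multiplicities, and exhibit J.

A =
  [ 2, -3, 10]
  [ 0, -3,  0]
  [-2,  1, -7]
J_2(-3) ⊕ J_1(-2)

The characteristic polynomial is
  det(x·I − A) = x^3 + 8*x^2 + 21*x + 18 = (x + 2)*(x + 3)^2

Eigenvalues and multiplicities (the geometric multiplicity of λ is n − rank(A − λI), which equals the number of Jordan blocks for λ):
  λ = -3: algebraic multiplicity = 2, geometric multiplicity = 1
  λ = -2: algebraic multiplicity = 1, geometric multiplicity = 1

Determining the block sizes for each eigenvalue:
  λ = -3: one block (gm = 1), so the single block has size am = 2 → block sizes [2]
  λ = -2: one block (gm = 1), so the single block has size am = 1 → block sizes [1]

Assembling the blocks gives a Jordan form
J =
  [-3,  1,  0]
  [ 0, -3,  0]
  [ 0,  0, -2]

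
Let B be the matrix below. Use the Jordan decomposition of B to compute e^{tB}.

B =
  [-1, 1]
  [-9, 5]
e^{tB} =
  [-3*t*exp(2*t) + exp(2*t), t*exp(2*t)]
  [-9*t*exp(2*t), 3*t*exp(2*t) + exp(2*t)]

Strategy: write B = P · J · P⁻¹ where J is a Jordan canonical form, so e^{tB} = P · e^{tJ} · P⁻¹, and e^{tJ} can be computed block-by-block.

B has Jordan form
J =
  [2, 1]
  [0, 2]
(up to reordering of blocks).

Per-block formulas:
  For a 2×2 Jordan block J_2(2): exp(t · J_2(2)) = e^(2t)·(I + t·N), where N is the 2×2 nilpotent shift.

After assembling e^{tJ} and conjugating by P, we get:

e^{tB} =
  [-3*t*exp(2*t) + exp(2*t), t*exp(2*t)]
  [-9*t*exp(2*t), 3*t*exp(2*t) + exp(2*t)]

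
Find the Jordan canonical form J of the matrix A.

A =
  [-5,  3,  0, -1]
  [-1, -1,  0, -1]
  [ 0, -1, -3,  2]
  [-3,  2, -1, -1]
J_1(-4) ⊕ J_3(-2)

The characteristic polynomial is
  det(x·I − A) = x^4 + 10*x^3 + 36*x^2 + 56*x + 32 = (x + 2)^3*(x + 4)

Eigenvalues and multiplicities (the geometric multiplicity of λ is n − rank(A − λI), which equals the number of Jordan blocks for λ):
  λ = -4: algebraic multiplicity = 1, geometric multiplicity = 1
  λ = -2: algebraic multiplicity = 3, geometric multiplicity = 1

Determining the block sizes for each eigenvalue:
  λ = -4: one block (gm = 1), so the single block has size am = 1 → block sizes [1]
  λ = -2: one block (gm = 1), so the single block has size am = 3 → block sizes [3]

Assembling the blocks gives a Jordan form
J =
  [-4,  0,  0,  0]
  [ 0, -2,  1,  0]
  [ 0,  0, -2,  1]
  [ 0,  0,  0, -2]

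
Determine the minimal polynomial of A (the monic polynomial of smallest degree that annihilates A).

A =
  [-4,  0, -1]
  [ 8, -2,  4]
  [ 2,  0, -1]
x^2 + 5*x + 6

The characteristic polynomial is χ_A(x) = (x + 2)^2*(x + 3), so the eigenvalues are known. The minimal polynomial is
  m_A(x) = Π_λ (x − λ)^{k_λ}
where k_λ is the size of the *largest* Jordan block for λ (equivalently, the smallest k with (A − λI)^k v = 0 for every generalised eigenvector v of λ).

  λ = -3: largest Jordan block has size 1, contributing (x + 3)
  λ = -2: largest Jordan block has size 1, contributing (x + 2)

So m_A(x) = (x + 2)*(x + 3) = x^2 + 5*x + 6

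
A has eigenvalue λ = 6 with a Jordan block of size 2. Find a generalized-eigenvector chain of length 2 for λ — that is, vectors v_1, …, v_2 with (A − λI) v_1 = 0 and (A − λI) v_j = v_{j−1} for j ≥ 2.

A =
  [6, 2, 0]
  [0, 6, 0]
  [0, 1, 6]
A Jordan chain for λ = 6 of length 2:
v_1 = (2, 0, 1)ᵀ
v_2 = (0, 1, 0)ᵀ

Let N = A − (6)·I. We want v_2 with N^2 v_2 = 0 but N^1 v_2 ≠ 0; then v_{j-1} := N · v_j for j = 2, …, 2.

Pick v_2 = (0, 1, 0)ᵀ.
Then v_1 = N · v_2 = (2, 0, 1)ᵀ.

Sanity check: (A − (6)·I) v_1 = (0, 0, 0)ᵀ = 0. ✓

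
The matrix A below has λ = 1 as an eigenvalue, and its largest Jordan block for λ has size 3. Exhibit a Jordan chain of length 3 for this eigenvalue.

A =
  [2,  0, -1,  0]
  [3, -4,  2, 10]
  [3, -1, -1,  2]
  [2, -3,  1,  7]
A Jordan chain for λ = 1 of length 3:
v_1 = (-2, 14, -2, 8)ᵀ
v_2 = (1, 3, 3, 2)ᵀ
v_3 = (1, 0, 0, 0)ᵀ

Let N = A − (1)·I. We want v_3 with N^3 v_3 = 0 but N^2 v_3 ≠ 0; then v_{j-1} := N · v_j for j = 3, …, 2.

Pick v_3 = (1, 0, 0, 0)ᵀ.
Then v_2 = N · v_3 = (1, 3, 3, 2)ᵀ.
Then v_1 = N · v_2 = (-2, 14, -2, 8)ᵀ.

Sanity check: (A − (1)·I) v_1 = (0, 0, 0, 0)ᵀ = 0. ✓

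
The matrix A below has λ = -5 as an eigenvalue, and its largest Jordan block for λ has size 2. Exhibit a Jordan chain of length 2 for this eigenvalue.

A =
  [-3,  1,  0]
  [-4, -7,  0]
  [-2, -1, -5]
A Jordan chain for λ = -5 of length 2:
v_1 = (2, -4, -2)ᵀ
v_2 = (1, 0, 0)ᵀ

Let N = A − (-5)·I. We want v_2 with N^2 v_2 = 0 but N^1 v_2 ≠ 0; then v_{j-1} := N · v_j for j = 2, …, 2.

Pick v_2 = (1, 0, 0)ᵀ.
Then v_1 = N · v_2 = (2, -4, -2)ᵀ.

Sanity check: (A − (-5)·I) v_1 = (0, 0, 0)ᵀ = 0. ✓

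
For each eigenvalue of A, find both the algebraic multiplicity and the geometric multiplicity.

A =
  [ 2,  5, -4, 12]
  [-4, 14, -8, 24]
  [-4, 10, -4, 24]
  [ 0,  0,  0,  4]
λ = 4: alg = 4, geom = 3

Step 1 — factor the characteristic polynomial to read off the algebraic multiplicities:
  χ_A(x) = (x - 4)^4

Step 2 — compute geometric multiplicities via the rank-nullity identity g(λ) = n − rank(A − λI):
  rank(A − (4)·I) = 1, so dim ker(A − (4)·I) = n − 1 = 3

Summary:
  λ = 4: algebraic multiplicity = 4, geometric multiplicity = 3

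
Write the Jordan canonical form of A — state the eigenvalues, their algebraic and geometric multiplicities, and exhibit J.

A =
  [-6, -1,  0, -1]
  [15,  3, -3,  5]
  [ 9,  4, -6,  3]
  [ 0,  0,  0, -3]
J_3(-3) ⊕ J_1(-3)

The characteristic polynomial is
  det(x·I − A) = x^4 + 12*x^3 + 54*x^2 + 108*x + 81 = (x + 3)^4

Eigenvalues and multiplicities (the geometric multiplicity of λ is n − rank(A − λI), which equals the number of Jordan blocks for λ):
  λ = -3: algebraic multiplicity = 4, geometric multiplicity = 2

Determining the block sizes for each eigenvalue:
  λ = -3: with am = 4 and gm = 2, the partition is not yet determined (e.g. several partitions of 4 into 2 parts exist). Let N = A − (-3)·I. Computing rank(N^1) = 2, rank(N^2) = 1, rank(N^3) = 0; the number of blocks of size ≥ j is rank(N^{j−1}) − rank(N^j), giving [2, 1, 1]. So we have 1 block(s) of size 3, 1 block(s) of size 1 → block sizes [3, 1]

Assembling the blocks gives a Jordan form
J =
  [-3,  1,  0,  0]
  [ 0, -3,  1,  0]
  [ 0,  0, -3,  0]
  [ 0,  0,  0, -3]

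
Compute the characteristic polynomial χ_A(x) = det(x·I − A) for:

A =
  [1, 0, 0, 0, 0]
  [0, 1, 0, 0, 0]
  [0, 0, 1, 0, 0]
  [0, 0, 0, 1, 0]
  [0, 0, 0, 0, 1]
x^5 - 5*x^4 + 10*x^3 - 10*x^2 + 5*x - 1

Expanding det(x·I − A) (e.g. by cofactor expansion or by noting that A is similar to its Jordan form J, which has the same characteristic polynomial as A) gives
  χ_A(x) = x^5 - 5*x^4 + 10*x^3 - 10*x^2 + 5*x - 1
which factors as (x - 1)^5. The eigenvalues (with algebraic multiplicities) are λ = 1 with multiplicity 5.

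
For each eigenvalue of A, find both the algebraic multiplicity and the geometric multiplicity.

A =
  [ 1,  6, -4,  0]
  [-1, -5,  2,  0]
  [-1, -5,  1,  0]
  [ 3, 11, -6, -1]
λ = -1: alg = 4, geom = 2

Step 1 — factor the characteristic polynomial to read off the algebraic multiplicities:
  χ_A(x) = (x + 1)^4

Step 2 — compute geometric multiplicities via the rank-nullity identity g(λ) = n − rank(A − λI):
  rank(A − (-1)·I) = 2, so dim ker(A − (-1)·I) = n − 2 = 2

Summary:
  λ = -1: algebraic multiplicity = 4, geometric multiplicity = 2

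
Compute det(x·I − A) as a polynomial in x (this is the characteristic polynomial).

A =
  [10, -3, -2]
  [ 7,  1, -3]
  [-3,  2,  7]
x^3 - 18*x^2 + 108*x - 216

Expanding det(x·I − A) (e.g. by cofactor expansion or by noting that A is similar to its Jordan form J, which has the same characteristic polynomial as A) gives
  χ_A(x) = x^3 - 18*x^2 + 108*x - 216
which factors as (x - 6)^3. The eigenvalues (with algebraic multiplicities) are λ = 6 with multiplicity 3.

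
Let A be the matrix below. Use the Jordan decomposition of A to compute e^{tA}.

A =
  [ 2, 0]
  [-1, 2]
e^{tA} =
  [exp(2*t), 0]
  [-t*exp(2*t), exp(2*t)]

Strategy: write A = P · J · P⁻¹ where J is a Jordan canonical form, so e^{tA} = P · e^{tJ} · P⁻¹, and e^{tJ} can be computed block-by-block.

A has Jordan form
J =
  [2, 1]
  [0, 2]
(up to reordering of blocks).

Per-block formulas:
  For a 2×2 Jordan block J_2(2): exp(t · J_2(2)) = e^(2t)·(I + t·N), where N is the 2×2 nilpotent shift.

After assembling e^{tJ} and conjugating by P, we get:

e^{tA} =
  [exp(2*t), 0]
  [-t*exp(2*t), exp(2*t)]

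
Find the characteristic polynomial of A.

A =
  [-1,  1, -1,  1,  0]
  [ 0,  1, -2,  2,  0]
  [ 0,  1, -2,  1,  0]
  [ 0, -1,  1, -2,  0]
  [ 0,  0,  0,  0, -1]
x^5 + 5*x^4 + 10*x^3 + 10*x^2 + 5*x + 1

Expanding det(x·I − A) (e.g. by cofactor expansion or by noting that A is similar to its Jordan form J, which has the same characteristic polynomial as A) gives
  χ_A(x) = x^5 + 5*x^4 + 10*x^3 + 10*x^2 + 5*x + 1
which factors as (x + 1)^5. The eigenvalues (with algebraic multiplicities) are λ = -1 with multiplicity 5.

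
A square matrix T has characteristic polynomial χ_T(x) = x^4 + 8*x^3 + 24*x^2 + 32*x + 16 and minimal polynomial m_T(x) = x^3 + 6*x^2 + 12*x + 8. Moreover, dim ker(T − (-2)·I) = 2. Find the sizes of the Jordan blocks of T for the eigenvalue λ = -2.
Block sizes for λ = -2: [3, 1]

Step 1 — from the characteristic polynomial, algebraic multiplicity of λ = -2 is 4. From dim ker(T − (-2)·I) = 2, there are exactly 2 Jordan blocks for λ = -2.
Step 2 — from the minimal polynomial, the factor (x + 2)^3 tells us the largest block for λ = -2 has size 3.
Step 3 — with total size 4, 2 blocks, and largest block 3, the block sizes (in nonincreasing order) are [3, 1].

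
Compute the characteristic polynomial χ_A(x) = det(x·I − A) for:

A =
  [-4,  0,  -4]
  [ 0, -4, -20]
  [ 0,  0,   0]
x^3 + 8*x^2 + 16*x

Expanding det(x·I − A) (e.g. by cofactor expansion or by noting that A is similar to its Jordan form J, which has the same characteristic polynomial as A) gives
  χ_A(x) = x^3 + 8*x^2 + 16*x
which factors as x*(x + 4)^2. The eigenvalues (with algebraic multiplicities) are λ = -4 with multiplicity 2, λ = 0 with multiplicity 1.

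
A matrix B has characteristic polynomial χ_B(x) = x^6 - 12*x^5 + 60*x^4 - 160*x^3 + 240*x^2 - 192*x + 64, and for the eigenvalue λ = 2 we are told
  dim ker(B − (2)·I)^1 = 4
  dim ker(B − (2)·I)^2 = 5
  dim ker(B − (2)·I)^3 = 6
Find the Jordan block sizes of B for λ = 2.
Block sizes for λ = 2: [3, 1, 1, 1]

From the dimensions of kernels of powers, the number of Jordan blocks of size at least j is d_j − d_{j−1} where d_j = dim ker(N^j) (with d_0 = 0). Computing the differences gives [4, 1, 1].
The number of blocks of size exactly k is (#blocks of size ≥ k) − (#blocks of size ≥ k + 1), so the partition is: 3 block(s) of size 1, 1 block(s) of size 3.
In nonincreasing order the block sizes are [3, 1, 1, 1].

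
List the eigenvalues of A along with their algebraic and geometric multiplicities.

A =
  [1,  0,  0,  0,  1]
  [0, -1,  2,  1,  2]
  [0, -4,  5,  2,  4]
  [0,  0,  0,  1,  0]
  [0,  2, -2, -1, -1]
λ = 1: alg = 5, geom = 3

Step 1 — factor the characteristic polynomial to read off the algebraic multiplicities:
  χ_A(x) = (x - 1)^5

Step 2 — compute geometric multiplicities via the rank-nullity identity g(λ) = n − rank(A − λI):
  rank(A − (1)·I) = 2, so dim ker(A − (1)·I) = n − 2 = 3

Summary:
  λ = 1: algebraic multiplicity = 5, geometric multiplicity = 3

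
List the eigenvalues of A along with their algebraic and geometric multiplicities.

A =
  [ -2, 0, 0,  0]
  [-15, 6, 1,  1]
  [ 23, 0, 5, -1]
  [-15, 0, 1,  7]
λ = -2: alg = 1, geom = 1; λ = 6: alg = 3, geom = 2

Step 1 — factor the characteristic polynomial to read off the algebraic multiplicities:
  χ_A(x) = (x - 6)^3*(x + 2)

Step 2 — compute geometric multiplicities via the rank-nullity identity g(λ) = n − rank(A − λI):
  rank(A − (-2)·I) = 3, so dim ker(A − (-2)·I) = n − 3 = 1
  rank(A − (6)·I) = 2, so dim ker(A − (6)·I) = n − 2 = 2

Summary:
  λ = -2: algebraic multiplicity = 1, geometric multiplicity = 1
  λ = 6: algebraic multiplicity = 3, geometric multiplicity = 2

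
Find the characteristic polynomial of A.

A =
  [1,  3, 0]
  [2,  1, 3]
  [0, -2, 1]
x^3 - 3*x^2 + 3*x - 1

Expanding det(x·I − A) (e.g. by cofactor expansion or by noting that A is similar to its Jordan form J, which has the same characteristic polynomial as A) gives
  χ_A(x) = x^3 - 3*x^2 + 3*x - 1
which factors as (x - 1)^3. The eigenvalues (with algebraic multiplicities) are λ = 1 with multiplicity 3.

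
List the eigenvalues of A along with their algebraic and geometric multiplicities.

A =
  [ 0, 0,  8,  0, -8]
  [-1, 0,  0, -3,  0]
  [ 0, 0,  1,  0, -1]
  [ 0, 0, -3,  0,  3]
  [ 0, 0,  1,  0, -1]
λ = 0: alg = 5, geom = 3

Step 1 — factor the characteristic polynomial to read off the algebraic multiplicities:
  χ_A(x) = x^5

Step 2 — compute geometric multiplicities via the rank-nullity identity g(λ) = n − rank(A − λI):
  rank(A − (0)·I) = 2, so dim ker(A − (0)·I) = n − 2 = 3

Summary:
  λ = 0: algebraic multiplicity = 5, geometric multiplicity = 3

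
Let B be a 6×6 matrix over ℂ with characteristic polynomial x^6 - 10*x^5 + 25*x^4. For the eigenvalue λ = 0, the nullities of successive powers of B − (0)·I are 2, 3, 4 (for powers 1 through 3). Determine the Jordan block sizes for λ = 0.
Block sizes for λ = 0: [3, 1]

From the dimensions of kernels of powers, the number of Jordan blocks of size at least j is d_j − d_{j−1} where d_j = dim ker(N^j) (with d_0 = 0). Computing the differences gives [2, 1, 1].
The number of blocks of size exactly k is (#blocks of size ≥ k) − (#blocks of size ≥ k + 1), so the partition is: 1 block(s) of size 1, 1 block(s) of size 3.
In nonincreasing order the block sizes are [3, 1].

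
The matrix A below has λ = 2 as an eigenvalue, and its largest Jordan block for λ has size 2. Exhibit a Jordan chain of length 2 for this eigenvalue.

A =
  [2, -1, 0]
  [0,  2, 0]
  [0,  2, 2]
A Jordan chain for λ = 2 of length 2:
v_1 = (-1, 0, 2)ᵀ
v_2 = (0, 1, 0)ᵀ

Let N = A − (2)·I. We want v_2 with N^2 v_2 = 0 but N^1 v_2 ≠ 0; then v_{j-1} := N · v_j for j = 2, …, 2.

Pick v_2 = (0, 1, 0)ᵀ.
Then v_1 = N · v_2 = (-1, 0, 2)ᵀ.

Sanity check: (A − (2)·I) v_1 = (0, 0, 0)ᵀ = 0. ✓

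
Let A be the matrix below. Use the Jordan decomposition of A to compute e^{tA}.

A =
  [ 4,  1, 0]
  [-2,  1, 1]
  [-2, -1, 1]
e^{tA} =
  [t^2*exp(2*t) + 2*t*exp(2*t) + exp(2*t), t^2*exp(2*t)/2 + t*exp(2*t), t^2*exp(2*t)/2]
  [-2*t^2*exp(2*t) - 2*t*exp(2*t), -t^2*exp(2*t) - t*exp(2*t) + exp(2*t), -t^2*exp(2*t) + t*exp(2*t)]
  [-2*t*exp(2*t), -t*exp(2*t), -t*exp(2*t) + exp(2*t)]

Strategy: write A = P · J · P⁻¹ where J is a Jordan canonical form, so e^{tA} = P · e^{tJ} · P⁻¹, and e^{tJ} can be computed block-by-block.

A has Jordan form
J =
  [2, 1, 0]
  [0, 2, 1]
  [0, 0, 2]
(up to reordering of blocks).

Per-block formulas:
  For a 3×3 Jordan block J_3(2): exp(t · J_3(2)) = e^(2t)·(I + t·N + (t^2/2)·N^2), where N is the 3×3 nilpotent shift.

After assembling e^{tJ} and conjugating by P, we get:

e^{tA} =
  [t^2*exp(2*t) + 2*t*exp(2*t) + exp(2*t), t^2*exp(2*t)/2 + t*exp(2*t), t^2*exp(2*t)/2]
  [-2*t^2*exp(2*t) - 2*t*exp(2*t), -t^2*exp(2*t) - t*exp(2*t) + exp(2*t), -t^2*exp(2*t) + t*exp(2*t)]
  [-2*t*exp(2*t), -t*exp(2*t), -t*exp(2*t) + exp(2*t)]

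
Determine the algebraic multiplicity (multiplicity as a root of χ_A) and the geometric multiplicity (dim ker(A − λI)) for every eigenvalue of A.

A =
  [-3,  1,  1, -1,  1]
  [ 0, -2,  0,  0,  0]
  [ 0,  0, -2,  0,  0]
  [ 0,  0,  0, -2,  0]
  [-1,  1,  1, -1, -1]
λ = -2: alg = 5, geom = 4

Step 1 — factor the characteristic polynomial to read off the algebraic multiplicities:
  χ_A(x) = (x + 2)^5

Step 2 — compute geometric multiplicities via the rank-nullity identity g(λ) = n − rank(A − λI):
  rank(A − (-2)·I) = 1, so dim ker(A − (-2)·I) = n − 1 = 4

Summary:
  λ = -2: algebraic multiplicity = 5, geometric multiplicity = 4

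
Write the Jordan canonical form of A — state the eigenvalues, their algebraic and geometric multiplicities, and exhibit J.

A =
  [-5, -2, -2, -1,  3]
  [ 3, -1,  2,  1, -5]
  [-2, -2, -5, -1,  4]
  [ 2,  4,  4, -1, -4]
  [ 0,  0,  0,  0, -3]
J_3(-3) ⊕ J_2(-3)

The characteristic polynomial is
  det(x·I − A) = x^5 + 15*x^4 + 90*x^3 + 270*x^2 + 405*x + 243 = (x + 3)^5

Eigenvalues and multiplicities (the geometric multiplicity of λ is n − rank(A − λI), which equals the number of Jordan blocks for λ):
  λ = -3: algebraic multiplicity = 5, geometric multiplicity = 2

Determining the block sizes for each eigenvalue:
  λ = -3: with am = 5 and gm = 2, the partition is not yet determined (e.g. several partitions of 5 into 2 parts exist). Let N = A − (-3)·I. Computing rank(N^1) = 3, rank(N^2) = 1, rank(N^3) = 0; the number of blocks of size ≥ j is rank(N^{j−1}) − rank(N^j), giving [2, 2, 1]. So we have 1 block(s) of size 3, 1 block(s) of size 2 → block sizes [3, 2]

Assembling the blocks gives a Jordan form
J =
  [-3,  1,  0,  0,  0]
  [ 0, -3,  1,  0,  0]
  [ 0,  0, -3,  0,  0]
  [ 0,  0,  0, -3,  1]
  [ 0,  0,  0,  0, -3]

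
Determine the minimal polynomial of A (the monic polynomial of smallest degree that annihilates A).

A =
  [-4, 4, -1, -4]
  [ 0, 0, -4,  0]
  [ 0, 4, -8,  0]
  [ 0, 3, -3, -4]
x^2 + 8*x + 16

The characteristic polynomial is χ_A(x) = (x + 4)^4, so the eigenvalues are known. The minimal polynomial is
  m_A(x) = Π_λ (x − λ)^{k_λ}
where k_λ is the size of the *largest* Jordan block for λ (equivalently, the smallest k with (A − λI)^k v = 0 for every generalised eigenvector v of λ).

  λ = -4: largest Jordan block has size 2, contributing (x + 4)^2

So m_A(x) = (x + 4)^2 = x^2 + 8*x + 16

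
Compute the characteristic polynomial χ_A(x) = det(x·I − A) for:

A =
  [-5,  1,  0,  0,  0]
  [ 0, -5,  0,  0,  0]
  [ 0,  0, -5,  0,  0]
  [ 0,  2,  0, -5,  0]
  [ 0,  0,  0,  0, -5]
x^5 + 25*x^4 + 250*x^3 + 1250*x^2 + 3125*x + 3125

Expanding det(x·I − A) (e.g. by cofactor expansion or by noting that A is similar to its Jordan form J, which has the same characteristic polynomial as A) gives
  χ_A(x) = x^5 + 25*x^4 + 250*x^3 + 1250*x^2 + 3125*x + 3125
which factors as (x + 5)^5. The eigenvalues (with algebraic multiplicities) are λ = -5 with multiplicity 5.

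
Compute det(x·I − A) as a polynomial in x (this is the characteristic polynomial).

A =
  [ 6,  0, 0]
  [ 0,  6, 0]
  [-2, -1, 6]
x^3 - 18*x^2 + 108*x - 216

Expanding det(x·I − A) (e.g. by cofactor expansion or by noting that A is similar to its Jordan form J, which has the same characteristic polynomial as A) gives
  χ_A(x) = x^3 - 18*x^2 + 108*x - 216
which factors as (x - 6)^3. The eigenvalues (with algebraic multiplicities) are λ = 6 with multiplicity 3.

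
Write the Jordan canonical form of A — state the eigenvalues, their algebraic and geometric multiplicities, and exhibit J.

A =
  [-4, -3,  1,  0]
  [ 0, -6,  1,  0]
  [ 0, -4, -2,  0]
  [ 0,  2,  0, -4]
J_3(-4) ⊕ J_1(-4)

The characteristic polynomial is
  det(x·I − A) = x^4 + 16*x^3 + 96*x^2 + 256*x + 256 = (x + 4)^4

Eigenvalues and multiplicities (the geometric multiplicity of λ is n − rank(A − λI), which equals the number of Jordan blocks for λ):
  λ = -4: algebraic multiplicity = 4, geometric multiplicity = 2

Determining the block sizes for each eigenvalue:
  λ = -4: with am = 4 and gm = 2, the partition is not yet determined (e.g. several partitions of 4 into 2 parts exist). Let N = A − (-4)·I. Computing rank(N^1) = 2, rank(N^2) = 1, rank(N^3) = 0; the number of blocks of size ≥ j is rank(N^{j−1}) − rank(N^j), giving [2, 1, 1]. So we have 1 block(s) of size 3, 1 block(s) of size 1 → block sizes [3, 1]

Assembling the blocks gives a Jordan form
J =
  [-4,  1,  0,  0]
  [ 0, -4,  1,  0]
  [ 0,  0, -4,  0]
  [ 0,  0,  0, -4]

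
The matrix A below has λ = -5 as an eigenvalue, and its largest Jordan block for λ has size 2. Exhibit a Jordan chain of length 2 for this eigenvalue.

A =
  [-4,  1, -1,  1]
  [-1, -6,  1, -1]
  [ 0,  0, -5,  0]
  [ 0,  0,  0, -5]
A Jordan chain for λ = -5 of length 2:
v_1 = (1, -1, 0, 0)ᵀ
v_2 = (1, 0, 0, 0)ᵀ

Let N = A − (-5)·I. We want v_2 with N^2 v_2 = 0 but N^1 v_2 ≠ 0; then v_{j-1} := N · v_j for j = 2, …, 2.

Pick v_2 = (1, 0, 0, 0)ᵀ.
Then v_1 = N · v_2 = (1, -1, 0, 0)ᵀ.

Sanity check: (A − (-5)·I) v_1 = (0, 0, 0, 0)ᵀ = 0. ✓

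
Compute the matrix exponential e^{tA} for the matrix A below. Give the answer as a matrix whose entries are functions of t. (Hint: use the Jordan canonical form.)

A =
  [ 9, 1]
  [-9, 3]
e^{tA} =
  [3*t*exp(6*t) + exp(6*t), t*exp(6*t)]
  [-9*t*exp(6*t), -3*t*exp(6*t) + exp(6*t)]

Strategy: write A = P · J · P⁻¹ where J is a Jordan canonical form, so e^{tA} = P · e^{tJ} · P⁻¹, and e^{tJ} can be computed block-by-block.

A has Jordan form
J =
  [6, 1]
  [0, 6]
(up to reordering of blocks).

Per-block formulas:
  For a 2×2 Jordan block J_2(6): exp(t · J_2(6)) = e^(6t)·(I + t·N), where N is the 2×2 nilpotent shift.

After assembling e^{tJ} and conjugating by P, we get:

e^{tA} =
  [3*t*exp(6*t) + exp(6*t), t*exp(6*t)]
  [-9*t*exp(6*t), -3*t*exp(6*t) + exp(6*t)]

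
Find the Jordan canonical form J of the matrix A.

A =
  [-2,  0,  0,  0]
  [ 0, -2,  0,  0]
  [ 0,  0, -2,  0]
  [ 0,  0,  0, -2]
J_1(-2) ⊕ J_1(-2) ⊕ J_1(-2) ⊕ J_1(-2)

The characteristic polynomial is
  det(x·I − A) = x^4 + 8*x^3 + 24*x^2 + 32*x + 16 = (x + 2)^4

Eigenvalues and multiplicities (the geometric multiplicity of λ is n − rank(A − λI), which equals the number of Jordan blocks for λ):
  λ = -2: algebraic multiplicity = 4, geometric multiplicity = 4

Determining the block sizes for each eigenvalue:
  λ = -2: gm = am = 4, so every block has size 1 → block sizes [1, 1, 1, 1]

Assembling the blocks gives a Jordan form
J =
  [-2,  0,  0,  0]
  [ 0, -2,  0,  0]
  [ 0,  0, -2,  0]
  [ 0,  0,  0, -2]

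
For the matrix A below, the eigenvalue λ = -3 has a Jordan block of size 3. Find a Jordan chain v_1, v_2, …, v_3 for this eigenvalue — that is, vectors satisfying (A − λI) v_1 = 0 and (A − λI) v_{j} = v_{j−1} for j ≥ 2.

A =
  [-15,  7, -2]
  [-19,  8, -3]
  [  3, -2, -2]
A Jordan chain for λ = -3 of length 3:
v_1 = (5, 10, 5)ᵀ
v_2 = (-12, -19, 3)ᵀ
v_3 = (1, 0, 0)ᵀ

Let N = A − (-3)·I. We want v_3 with N^3 v_3 = 0 but N^2 v_3 ≠ 0; then v_{j-1} := N · v_j for j = 3, …, 2.

Pick v_3 = (1, 0, 0)ᵀ.
Then v_2 = N · v_3 = (-12, -19, 3)ᵀ.
Then v_1 = N · v_2 = (5, 10, 5)ᵀ.

Sanity check: (A − (-3)·I) v_1 = (0, 0, 0)ᵀ = 0. ✓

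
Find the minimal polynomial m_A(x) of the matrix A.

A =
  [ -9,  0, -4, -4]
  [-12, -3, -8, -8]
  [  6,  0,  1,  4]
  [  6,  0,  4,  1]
x^2 + 4*x + 3

The characteristic polynomial is χ_A(x) = (x + 1)*(x + 3)^3, so the eigenvalues are known. The minimal polynomial is
  m_A(x) = Π_λ (x − λ)^{k_λ}
where k_λ is the size of the *largest* Jordan block for λ (equivalently, the smallest k with (A − λI)^k v = 0 for every generalised eigenvector v of λ).

  λ = -3: largest Jordan block has size 1, contributing (x + 3)
  λ = -1: largest Jordan block has size 1, contributing (x + 1)

So m_A(x) = (x + 1)*(x + 3) = x^2 + 4*x + 3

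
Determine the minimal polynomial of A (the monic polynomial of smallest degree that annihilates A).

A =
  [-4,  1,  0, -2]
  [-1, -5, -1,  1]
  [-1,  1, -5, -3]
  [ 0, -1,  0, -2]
x^3 + 12*x^2 + 48*x + 64

The characteristic polynomial is χ_A(x) = (x + 4)^4, so the eigenvalues are known. The minimal polynomial is
  m_A(x) = Π_λ (x − λ)^{k_λ}
where k_λ is the size of the *largest* Jordan block for λ (equivalently, the smallest k with (A − λI)^k v = 0 for every generalised eigenvector v of λ).

  λ = -4: largest Jordan block has size 3, contributing (x + 4)^3

So m_A(x) = (x + 4)^3 = x^3 + 12*x^2 + 48*x + 64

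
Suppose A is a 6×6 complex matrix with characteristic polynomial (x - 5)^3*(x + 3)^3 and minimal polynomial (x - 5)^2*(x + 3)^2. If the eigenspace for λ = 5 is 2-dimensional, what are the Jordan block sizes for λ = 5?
Block sizes for λ = 5: [2, 1]

Step 1 — from the characteristic polynomial, algebraic multiplicity of λ = 5 is 3. From dim ker(A − (5)·I) = 2, there are exactly 2 Jordan blocks for λ = 5.
Step 2 — from the minimal polynomial, the factor (x − 5)^2 tells us the largest block for λ = 5 has size 2.
Step 3 — with total size 3, 2 blocks, and largest block 2, the block sizes (in nonincreasing order) are [2, 1].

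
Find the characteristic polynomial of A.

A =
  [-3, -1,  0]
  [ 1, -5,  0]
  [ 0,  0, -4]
x^3 + 12*x^2 + 48*x + 64

Expanding det(x·I − A) (e.g. by cofactor expansion or by noting that A is similar to its Jordan form J, which has the same characteristic polynomial as A) gives
  χ_A(x) = x^3 + 12*x^2 + 48*x + 64
which factors as (x + 4)^3. The eigenvalues (with algebraic multiplicities) are λ = -4 with multiplicity 3.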